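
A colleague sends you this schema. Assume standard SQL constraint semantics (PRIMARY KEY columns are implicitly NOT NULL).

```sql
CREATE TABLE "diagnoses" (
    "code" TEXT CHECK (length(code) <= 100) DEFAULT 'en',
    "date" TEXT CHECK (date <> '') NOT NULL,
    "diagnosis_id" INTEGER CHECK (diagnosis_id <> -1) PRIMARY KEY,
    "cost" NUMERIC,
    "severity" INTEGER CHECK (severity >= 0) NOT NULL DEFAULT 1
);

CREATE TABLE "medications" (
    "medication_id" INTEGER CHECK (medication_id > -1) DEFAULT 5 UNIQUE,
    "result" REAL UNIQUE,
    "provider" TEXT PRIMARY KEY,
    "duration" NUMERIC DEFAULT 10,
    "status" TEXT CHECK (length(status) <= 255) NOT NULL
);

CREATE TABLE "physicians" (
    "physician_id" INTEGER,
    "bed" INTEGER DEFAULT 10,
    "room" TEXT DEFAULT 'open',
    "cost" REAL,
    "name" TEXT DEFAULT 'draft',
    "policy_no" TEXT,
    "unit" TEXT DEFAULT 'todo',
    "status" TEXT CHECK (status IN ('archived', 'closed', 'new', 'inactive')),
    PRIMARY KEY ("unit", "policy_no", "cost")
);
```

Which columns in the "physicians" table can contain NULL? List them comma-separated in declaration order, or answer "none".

- physician_id: no NOT NULL constraint applies → nullable.
- bed: DEFAULT only fills an omitted column; an explicit NULL is still allowed → nullable.
- room: DEFAULT only fills an omitted column; an explicit NULL is still allowed → nullable.
- cost: part of the PRIMARY KEY, which implies NOT NULL → not nullable.
- name: DEFAULT only fills an omitted column; an explicit NULL is still allowed → nullable.
- policy_no: part of the PRIMARY KEY, which implies NOT NULL → not nullable.
- unit: part of the PRIMARY KEY, which implies NOT NULL → not nullable.
- status: CHECK does not forbid NULL (a CHECK constraint passes when its expression is NULL) → nullable.

physician_id, bed, room, name, status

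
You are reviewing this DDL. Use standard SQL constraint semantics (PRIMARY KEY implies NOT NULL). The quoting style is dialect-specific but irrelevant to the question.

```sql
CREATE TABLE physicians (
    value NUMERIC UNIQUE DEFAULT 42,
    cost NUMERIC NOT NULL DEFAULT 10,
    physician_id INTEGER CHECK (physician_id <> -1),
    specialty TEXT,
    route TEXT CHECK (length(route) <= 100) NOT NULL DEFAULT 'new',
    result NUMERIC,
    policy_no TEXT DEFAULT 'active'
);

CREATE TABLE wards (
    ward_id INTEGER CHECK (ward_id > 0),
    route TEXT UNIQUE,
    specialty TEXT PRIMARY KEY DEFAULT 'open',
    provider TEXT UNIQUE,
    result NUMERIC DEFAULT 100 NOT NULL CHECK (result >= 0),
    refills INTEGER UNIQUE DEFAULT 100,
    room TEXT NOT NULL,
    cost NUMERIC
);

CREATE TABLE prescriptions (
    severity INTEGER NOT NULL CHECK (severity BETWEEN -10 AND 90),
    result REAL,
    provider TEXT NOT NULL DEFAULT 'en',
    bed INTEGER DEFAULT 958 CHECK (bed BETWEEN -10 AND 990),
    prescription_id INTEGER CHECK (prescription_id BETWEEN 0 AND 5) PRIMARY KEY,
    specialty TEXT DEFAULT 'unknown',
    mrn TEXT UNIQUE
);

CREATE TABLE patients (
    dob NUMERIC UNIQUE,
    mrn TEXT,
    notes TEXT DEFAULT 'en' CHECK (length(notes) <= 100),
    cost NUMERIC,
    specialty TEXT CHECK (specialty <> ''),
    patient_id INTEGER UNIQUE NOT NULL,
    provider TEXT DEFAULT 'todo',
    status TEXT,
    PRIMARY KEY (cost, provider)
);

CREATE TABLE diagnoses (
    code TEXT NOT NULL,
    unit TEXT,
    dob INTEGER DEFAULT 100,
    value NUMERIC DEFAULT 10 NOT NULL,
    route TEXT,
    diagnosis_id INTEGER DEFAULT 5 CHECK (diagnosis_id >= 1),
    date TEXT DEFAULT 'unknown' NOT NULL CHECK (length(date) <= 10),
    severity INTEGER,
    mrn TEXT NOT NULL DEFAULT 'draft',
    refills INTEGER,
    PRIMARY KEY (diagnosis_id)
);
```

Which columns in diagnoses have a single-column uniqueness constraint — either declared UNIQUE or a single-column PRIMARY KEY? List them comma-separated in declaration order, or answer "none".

- code: no UNIQUE or single-column PK constraint.
- unit: no UNIQUE or single-column PK constraint.
- dob: no UNIQUE or single-column PK constraint.
- value: no UNIQUE or single-column PK constraint.
- route: no UNIQUE or single-column PK constraint.
- diagnosis_id: single-column PRIMARY KEY → unique.
- date: no UNIQUE or single-column PK constraint.
- severity: no UNIQUE or single-column PK constraint.
- mrn: no UNIQUE or single-column PK constraint.
- refills: no UNIQUE or single-column PK constraint.

diagnosis_id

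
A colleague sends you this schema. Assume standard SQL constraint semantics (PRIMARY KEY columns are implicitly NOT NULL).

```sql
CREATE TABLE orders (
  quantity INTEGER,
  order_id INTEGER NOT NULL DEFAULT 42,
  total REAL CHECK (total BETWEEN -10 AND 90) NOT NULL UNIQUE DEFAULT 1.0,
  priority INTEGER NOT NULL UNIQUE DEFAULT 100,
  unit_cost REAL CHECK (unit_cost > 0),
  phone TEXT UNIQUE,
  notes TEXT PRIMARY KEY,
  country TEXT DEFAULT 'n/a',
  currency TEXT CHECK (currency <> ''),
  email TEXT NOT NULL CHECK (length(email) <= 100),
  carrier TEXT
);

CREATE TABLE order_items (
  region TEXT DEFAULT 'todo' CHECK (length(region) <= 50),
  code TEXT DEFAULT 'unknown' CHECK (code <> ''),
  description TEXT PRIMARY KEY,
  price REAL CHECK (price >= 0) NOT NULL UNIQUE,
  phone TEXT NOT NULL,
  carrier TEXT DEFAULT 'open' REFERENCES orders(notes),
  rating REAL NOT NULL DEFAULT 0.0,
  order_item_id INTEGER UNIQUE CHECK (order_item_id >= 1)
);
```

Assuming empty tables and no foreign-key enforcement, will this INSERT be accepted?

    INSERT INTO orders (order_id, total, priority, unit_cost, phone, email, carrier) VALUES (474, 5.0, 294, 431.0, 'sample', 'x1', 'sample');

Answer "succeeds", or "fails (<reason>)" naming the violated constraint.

notes is omitted from the column list and has no DEFAULT, so it would receive NULL.
But notes is part of the PRIMARY KEY (implied NOT NULL).

fails (NOT NULL on notes)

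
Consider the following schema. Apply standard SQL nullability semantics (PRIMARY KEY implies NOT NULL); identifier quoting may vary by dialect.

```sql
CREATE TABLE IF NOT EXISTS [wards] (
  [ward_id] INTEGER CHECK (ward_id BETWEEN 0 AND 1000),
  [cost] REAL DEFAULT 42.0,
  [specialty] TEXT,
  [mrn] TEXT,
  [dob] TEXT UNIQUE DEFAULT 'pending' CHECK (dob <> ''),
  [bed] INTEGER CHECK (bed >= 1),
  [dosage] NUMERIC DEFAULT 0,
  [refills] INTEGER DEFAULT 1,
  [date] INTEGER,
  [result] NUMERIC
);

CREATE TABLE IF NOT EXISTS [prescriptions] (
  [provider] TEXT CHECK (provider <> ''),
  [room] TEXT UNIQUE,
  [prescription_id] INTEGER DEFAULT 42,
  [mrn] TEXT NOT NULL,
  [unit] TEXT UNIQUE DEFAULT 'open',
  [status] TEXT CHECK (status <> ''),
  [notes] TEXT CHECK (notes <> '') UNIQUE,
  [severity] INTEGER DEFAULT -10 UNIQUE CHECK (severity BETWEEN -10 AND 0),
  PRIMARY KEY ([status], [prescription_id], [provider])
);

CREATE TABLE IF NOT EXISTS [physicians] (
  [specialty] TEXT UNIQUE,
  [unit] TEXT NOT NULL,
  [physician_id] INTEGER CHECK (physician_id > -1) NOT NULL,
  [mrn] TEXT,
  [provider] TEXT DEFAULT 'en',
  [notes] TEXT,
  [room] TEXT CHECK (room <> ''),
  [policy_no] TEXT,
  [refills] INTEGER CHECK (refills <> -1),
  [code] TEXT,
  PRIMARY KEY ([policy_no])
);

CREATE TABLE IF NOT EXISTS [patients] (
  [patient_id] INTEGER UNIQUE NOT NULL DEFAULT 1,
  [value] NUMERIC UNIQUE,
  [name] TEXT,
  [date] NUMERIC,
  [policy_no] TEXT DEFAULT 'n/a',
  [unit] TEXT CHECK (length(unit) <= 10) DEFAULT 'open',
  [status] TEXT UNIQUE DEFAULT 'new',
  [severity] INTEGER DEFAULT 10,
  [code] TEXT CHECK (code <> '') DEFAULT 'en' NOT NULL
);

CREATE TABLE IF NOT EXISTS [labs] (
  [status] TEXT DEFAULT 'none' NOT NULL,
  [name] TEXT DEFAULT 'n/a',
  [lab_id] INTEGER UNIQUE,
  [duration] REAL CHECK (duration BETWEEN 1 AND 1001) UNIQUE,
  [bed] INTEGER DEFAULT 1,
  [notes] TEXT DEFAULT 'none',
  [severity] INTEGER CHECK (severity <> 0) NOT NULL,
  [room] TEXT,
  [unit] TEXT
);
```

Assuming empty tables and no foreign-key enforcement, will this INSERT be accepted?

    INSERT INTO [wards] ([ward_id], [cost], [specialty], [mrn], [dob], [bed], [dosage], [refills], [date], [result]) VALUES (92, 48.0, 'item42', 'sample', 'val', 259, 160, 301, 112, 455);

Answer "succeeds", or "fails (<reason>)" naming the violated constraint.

wards has no NOT NULL or PRIMARY KEY columns.
CHECK constraints: 92 satisfies (ward_id BETWEEN 0 AND 1000); 'val' satisfies (dob <> ''); 259 satisfies (bed >= 1).
No constraint is violated.

succeeds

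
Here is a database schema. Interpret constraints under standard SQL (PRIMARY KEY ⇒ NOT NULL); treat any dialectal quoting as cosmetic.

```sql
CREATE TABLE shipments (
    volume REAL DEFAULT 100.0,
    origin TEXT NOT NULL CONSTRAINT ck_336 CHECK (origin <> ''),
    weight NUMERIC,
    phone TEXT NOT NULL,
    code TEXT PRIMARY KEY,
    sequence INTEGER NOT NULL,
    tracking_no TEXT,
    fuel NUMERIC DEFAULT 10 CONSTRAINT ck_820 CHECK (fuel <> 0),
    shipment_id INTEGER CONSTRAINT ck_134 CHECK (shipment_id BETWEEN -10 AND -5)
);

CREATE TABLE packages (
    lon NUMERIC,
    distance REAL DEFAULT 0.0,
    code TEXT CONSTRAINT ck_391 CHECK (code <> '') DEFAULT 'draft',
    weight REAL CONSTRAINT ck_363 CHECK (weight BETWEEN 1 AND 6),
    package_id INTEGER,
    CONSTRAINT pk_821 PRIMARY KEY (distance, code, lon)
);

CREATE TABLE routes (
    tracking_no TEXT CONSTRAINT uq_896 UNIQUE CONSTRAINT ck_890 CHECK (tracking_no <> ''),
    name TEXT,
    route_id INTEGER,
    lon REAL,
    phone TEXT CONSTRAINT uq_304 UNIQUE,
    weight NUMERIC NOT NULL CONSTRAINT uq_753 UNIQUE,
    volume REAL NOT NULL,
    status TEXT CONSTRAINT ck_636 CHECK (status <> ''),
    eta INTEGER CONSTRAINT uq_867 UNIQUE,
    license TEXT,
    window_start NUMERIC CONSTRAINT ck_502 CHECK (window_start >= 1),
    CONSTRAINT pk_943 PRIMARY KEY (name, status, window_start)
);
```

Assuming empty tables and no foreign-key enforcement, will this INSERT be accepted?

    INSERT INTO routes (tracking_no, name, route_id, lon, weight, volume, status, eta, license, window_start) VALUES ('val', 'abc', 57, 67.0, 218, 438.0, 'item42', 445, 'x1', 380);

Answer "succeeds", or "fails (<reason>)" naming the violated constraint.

succeeds

NOT NULL columns: name is supplied; status is supplied; volume is supplied; weight is supplied; window_start is supplied.
CHECK constraints: 'val' satisfies (tracking_no <> ''); 'item42' satisfies (status <> ''); 380 satisfies (window_start >= 1).
No constraint is violated.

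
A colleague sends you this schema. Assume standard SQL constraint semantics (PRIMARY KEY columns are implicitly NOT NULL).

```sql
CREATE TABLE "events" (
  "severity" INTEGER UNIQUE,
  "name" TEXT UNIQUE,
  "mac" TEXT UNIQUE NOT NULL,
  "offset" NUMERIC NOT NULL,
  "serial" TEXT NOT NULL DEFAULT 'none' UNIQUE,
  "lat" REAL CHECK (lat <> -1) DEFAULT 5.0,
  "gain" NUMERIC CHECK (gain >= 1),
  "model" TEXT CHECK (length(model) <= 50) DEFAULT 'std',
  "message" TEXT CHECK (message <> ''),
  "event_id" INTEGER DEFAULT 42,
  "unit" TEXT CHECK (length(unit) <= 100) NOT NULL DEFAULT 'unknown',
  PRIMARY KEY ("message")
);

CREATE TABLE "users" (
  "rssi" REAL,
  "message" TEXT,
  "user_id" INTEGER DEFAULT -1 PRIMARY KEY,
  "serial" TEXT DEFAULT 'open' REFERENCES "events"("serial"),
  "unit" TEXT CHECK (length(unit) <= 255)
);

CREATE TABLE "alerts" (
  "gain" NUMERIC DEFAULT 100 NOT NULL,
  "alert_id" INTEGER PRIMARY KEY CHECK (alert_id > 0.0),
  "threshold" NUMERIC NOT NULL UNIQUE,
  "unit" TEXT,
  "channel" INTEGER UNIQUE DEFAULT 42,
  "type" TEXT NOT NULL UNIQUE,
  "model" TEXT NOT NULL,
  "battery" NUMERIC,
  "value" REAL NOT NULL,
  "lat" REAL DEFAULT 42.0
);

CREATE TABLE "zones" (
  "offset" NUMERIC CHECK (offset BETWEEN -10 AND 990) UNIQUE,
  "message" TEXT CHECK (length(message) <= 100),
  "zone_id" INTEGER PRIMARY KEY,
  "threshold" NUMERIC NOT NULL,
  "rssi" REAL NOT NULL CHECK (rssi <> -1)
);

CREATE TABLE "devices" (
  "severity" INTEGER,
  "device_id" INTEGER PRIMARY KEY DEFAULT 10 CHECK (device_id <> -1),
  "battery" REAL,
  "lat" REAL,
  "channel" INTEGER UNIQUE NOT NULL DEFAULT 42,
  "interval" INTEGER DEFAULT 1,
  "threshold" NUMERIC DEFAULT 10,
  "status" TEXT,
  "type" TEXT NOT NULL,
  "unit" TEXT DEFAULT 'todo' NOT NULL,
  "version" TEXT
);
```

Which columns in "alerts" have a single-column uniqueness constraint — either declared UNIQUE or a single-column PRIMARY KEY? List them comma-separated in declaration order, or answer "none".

- gain: no UNIQUE or single-column PK constraint.
- alert_id: single-column PRIMARY KEY → unique.
- threshold: declared UNIQUE → unique.
- unit: no UNIQUE or single-column PK constraint.
- channel: declared UNIQUE → unique.
- type: declared UNIQUE → unique.
- model: no UNIQUE or single-column PK constraint.
- battery: no UNIQUE or single-column PK constraint.
- value: no UNIQUE or single-column PK constraint.
- lat: no UNIQUE or single-column PK constraint.

alert_id, threshold, channel, type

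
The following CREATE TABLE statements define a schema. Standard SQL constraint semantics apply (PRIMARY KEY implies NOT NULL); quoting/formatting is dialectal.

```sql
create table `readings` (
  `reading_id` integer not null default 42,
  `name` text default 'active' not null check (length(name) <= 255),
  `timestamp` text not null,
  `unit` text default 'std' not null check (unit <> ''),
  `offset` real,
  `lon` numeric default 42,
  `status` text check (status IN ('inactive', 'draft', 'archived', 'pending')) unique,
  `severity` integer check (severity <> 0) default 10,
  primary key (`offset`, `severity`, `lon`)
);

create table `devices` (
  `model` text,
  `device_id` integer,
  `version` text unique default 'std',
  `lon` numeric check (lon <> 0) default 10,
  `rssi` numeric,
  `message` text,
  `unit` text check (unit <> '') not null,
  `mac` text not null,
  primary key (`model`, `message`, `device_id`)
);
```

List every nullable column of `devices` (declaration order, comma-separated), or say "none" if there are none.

version, lon, rssi

- model: part of the PRIMARY KEY, which implies NOT NULL → not nullable.
- device_id: part of the PRIMARY KEY, which implies NOT NULL → not nullable.
- version: UNIQUE does not imply NOT NULL → nullable.
- lon: CHECK does not forbid NULL (a CHECK constraint passes when its expression is NULL) → nullable.
- rssi: no NOT NULL constraint applies → nullable.
- message: part of the PRIMARY KEY, which implies NOT NULL → not nullable.
- unit: declared NOT NULL → not nullable.
- mac: declared NOT NULL → not nullable.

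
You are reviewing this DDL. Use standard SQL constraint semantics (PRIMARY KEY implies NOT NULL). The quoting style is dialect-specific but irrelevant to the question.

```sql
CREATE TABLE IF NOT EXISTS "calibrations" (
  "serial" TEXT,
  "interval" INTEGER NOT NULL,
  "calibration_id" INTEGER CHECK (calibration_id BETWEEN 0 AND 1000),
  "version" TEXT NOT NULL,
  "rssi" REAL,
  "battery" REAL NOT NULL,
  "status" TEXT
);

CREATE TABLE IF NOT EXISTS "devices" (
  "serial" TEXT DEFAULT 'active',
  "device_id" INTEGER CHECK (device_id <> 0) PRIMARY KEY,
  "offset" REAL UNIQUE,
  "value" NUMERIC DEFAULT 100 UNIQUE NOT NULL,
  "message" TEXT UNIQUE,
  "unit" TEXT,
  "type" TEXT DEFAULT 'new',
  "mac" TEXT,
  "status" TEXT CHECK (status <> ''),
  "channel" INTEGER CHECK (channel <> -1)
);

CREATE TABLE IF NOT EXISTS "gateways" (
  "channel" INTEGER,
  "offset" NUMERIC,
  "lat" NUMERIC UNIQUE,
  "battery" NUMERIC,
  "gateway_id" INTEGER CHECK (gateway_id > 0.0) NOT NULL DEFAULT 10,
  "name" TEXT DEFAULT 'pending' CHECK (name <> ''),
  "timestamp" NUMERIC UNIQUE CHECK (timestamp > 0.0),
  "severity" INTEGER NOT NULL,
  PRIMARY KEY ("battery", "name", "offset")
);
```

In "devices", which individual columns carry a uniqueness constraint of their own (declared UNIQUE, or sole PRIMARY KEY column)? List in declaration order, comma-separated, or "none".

device_id, offset, value, message

- serial: no UNIQUE or single-column PK constraint.
- device_id: single-column PRIMARY KEY → unique.
- offset: declared UNIQUE → unique.
- value: declared UNIQUE → unique.
- message: declared UNIQUE → unique.
- unit: no UNIQUE or single-column PK constraint.
- type: no UNIQUE or single-column PK constraint.
- mac: no UNIQUE or single-column PK constraint.
- status: no UNIQUE or single-column PK constraint.
- channel: no UNIQUE or single-column PK constraint.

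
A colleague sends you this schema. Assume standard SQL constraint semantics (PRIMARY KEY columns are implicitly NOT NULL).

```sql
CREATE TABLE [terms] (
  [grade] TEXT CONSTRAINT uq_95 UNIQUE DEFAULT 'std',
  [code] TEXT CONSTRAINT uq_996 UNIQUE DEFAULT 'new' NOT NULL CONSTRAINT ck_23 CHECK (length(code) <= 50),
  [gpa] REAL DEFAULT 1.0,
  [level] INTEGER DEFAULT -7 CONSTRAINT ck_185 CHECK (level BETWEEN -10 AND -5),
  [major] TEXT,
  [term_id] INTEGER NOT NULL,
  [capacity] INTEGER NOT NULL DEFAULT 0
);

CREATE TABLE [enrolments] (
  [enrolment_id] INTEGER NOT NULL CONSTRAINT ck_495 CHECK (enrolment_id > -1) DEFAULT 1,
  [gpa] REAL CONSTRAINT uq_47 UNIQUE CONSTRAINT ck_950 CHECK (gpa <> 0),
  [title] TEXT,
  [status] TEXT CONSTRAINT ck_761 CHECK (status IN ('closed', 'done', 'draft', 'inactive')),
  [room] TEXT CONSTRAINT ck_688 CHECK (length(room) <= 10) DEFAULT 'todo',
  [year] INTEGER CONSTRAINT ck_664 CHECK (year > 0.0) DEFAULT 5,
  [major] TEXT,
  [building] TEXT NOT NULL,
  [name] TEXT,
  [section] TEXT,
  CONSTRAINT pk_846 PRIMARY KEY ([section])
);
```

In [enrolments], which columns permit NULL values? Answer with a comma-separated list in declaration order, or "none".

- enrolment_id: declared NOT NULL → not nullable.
- gpa: CHECK does not forbid NULL (a CHECK constraint passes when its expression is NULL) → nullable.
- title: no NOT NULL constraint applies → nullable.
- status: CHECK does not forbid NULL (a CHECK constraint passes when its expression is NULL) → nullable.
- room: CHECK does not forbid NULL (a CHECK constraint passes when its expression is NULL) → nullable.
- year: CHECK does not forbid NULL (a CHECK constraint passes when its expression is NULL) → nullable.
- major: no NOT NULL constraint applies → nullable.
- building: declared NOT NULL → not nullable.
- name: no NOT NULL constraint applies → nullable.
- section: part of the PRIMARY KEY, which implies NOT NULL → not nullable.

gpa, title, status, room, year, major, name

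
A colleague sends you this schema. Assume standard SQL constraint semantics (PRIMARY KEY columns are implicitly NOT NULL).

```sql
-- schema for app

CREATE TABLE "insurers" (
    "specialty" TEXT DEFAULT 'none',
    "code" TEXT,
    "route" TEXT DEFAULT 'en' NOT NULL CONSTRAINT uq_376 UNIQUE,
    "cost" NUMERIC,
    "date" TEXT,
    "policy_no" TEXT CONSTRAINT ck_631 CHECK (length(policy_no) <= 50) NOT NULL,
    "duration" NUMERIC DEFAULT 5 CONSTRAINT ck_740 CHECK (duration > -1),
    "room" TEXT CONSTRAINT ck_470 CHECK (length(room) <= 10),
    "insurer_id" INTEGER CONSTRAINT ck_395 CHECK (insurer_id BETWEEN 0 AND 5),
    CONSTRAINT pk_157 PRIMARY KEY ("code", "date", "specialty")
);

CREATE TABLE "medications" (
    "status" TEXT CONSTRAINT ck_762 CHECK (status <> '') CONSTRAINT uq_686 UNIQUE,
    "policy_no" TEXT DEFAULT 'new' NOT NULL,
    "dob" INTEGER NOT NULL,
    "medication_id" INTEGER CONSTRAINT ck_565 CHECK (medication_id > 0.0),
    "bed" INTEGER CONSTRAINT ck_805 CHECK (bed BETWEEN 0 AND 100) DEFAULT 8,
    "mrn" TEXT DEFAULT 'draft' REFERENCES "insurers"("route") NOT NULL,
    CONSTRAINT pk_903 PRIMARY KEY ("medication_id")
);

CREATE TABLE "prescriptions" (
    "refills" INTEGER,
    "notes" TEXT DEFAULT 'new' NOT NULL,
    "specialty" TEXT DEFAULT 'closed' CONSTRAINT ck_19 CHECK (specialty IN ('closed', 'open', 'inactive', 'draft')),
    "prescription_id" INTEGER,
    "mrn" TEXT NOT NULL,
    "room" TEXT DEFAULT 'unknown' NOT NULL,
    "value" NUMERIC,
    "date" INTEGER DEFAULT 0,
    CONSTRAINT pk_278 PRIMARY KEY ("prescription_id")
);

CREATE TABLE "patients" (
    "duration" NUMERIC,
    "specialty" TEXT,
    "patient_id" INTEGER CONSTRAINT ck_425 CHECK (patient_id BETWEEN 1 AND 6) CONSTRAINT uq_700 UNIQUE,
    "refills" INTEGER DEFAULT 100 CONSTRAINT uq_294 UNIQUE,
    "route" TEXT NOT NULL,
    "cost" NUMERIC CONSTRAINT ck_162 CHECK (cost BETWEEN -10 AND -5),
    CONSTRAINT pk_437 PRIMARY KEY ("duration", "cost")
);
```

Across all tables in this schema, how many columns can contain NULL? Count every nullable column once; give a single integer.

insurers: 4 nullable (cost, duration, room, insurer_id — PK (code, date, specialty) and explicit NOT NULL columns excluded).
medications: 2 nullable (status, bed — PK (medication_id) and explicit NOT NULL columns excluded).
prescriptions: 4 nullable (refills, specialty, value, date — PK (prescription_id) and explicit NOT NULL columns excluded).
patients: 3 nullable (specialty, patient_id, refills — PK (duration, cost) and explicit NOT NULL columns excluded).
Total: 4 + 2 + 4 + 3 = 13.

13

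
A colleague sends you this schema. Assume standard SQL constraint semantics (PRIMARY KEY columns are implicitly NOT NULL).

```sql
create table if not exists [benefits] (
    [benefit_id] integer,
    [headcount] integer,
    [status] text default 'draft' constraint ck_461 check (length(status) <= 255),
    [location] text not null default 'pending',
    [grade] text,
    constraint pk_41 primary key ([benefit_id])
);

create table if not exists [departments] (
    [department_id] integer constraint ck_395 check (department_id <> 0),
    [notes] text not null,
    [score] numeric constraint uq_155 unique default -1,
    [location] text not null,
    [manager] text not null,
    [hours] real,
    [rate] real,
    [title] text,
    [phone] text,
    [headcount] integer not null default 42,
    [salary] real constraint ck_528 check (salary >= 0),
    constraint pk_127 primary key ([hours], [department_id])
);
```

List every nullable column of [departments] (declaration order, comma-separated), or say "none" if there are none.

- department_id: part of the PRIMARY KEY, which implies NOT NULL → not nullable.
- notes: declared NOT NULL → not nullable.
- score: UNIQUE does not imply NOT NULL → nullable.
- location: declared NOT NULL → not nullable.
- manager: declared NOT NULL → not nullable.
- hours: part of the PRIMARY KEY, which implies NOT NULL → not nullable.
- rate: no NOT NULL constraint applies → nullable.
- title: no NOT NULL constraint applies → nullable.
- phone: no NOT NULL constraint applies → nullable.
- headcount: declared NOT NULL → not nullable.
- salary: CHECK does not forbid NULL (a CHECK constraint passes when its expression is NULL) → nullable.

score, rate, title, phone, salary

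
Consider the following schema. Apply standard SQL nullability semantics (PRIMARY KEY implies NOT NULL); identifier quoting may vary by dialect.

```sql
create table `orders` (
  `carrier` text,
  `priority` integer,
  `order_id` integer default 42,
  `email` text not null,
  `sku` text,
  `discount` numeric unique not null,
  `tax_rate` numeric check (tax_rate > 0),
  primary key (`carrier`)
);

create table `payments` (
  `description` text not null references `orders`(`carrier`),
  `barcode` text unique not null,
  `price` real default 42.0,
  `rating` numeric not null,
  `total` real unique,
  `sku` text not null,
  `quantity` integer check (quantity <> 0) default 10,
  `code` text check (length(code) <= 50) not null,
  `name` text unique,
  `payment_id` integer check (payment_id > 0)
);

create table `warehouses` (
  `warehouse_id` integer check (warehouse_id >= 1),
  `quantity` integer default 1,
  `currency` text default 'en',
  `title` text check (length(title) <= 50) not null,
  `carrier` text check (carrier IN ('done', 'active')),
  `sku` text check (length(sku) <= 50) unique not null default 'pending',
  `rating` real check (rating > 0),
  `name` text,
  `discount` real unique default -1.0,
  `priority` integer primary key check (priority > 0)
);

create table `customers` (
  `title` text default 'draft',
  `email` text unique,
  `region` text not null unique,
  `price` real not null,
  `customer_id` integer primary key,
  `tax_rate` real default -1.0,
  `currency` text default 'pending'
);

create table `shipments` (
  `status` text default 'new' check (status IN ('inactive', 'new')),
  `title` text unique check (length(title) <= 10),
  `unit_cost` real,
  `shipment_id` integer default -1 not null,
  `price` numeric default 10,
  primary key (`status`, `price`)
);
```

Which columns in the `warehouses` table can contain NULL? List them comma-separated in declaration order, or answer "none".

- warehouse_id: CHECK does not forbid NULL (a CHECK constraint passes when its expression is NULL) → nullable.
- quantity: DEFAULT only fills an omitted column; an explicit NULL is still allowed → nullable.
- currency: DEFAULT only fills an omitted column; an explicit NULL is still allowed → nullable.
- title: declared NOT NULL → not nullable.
- carrier: CHECK does not forbid NULL (a CHECK constraint passes when its expression is NULL) → nullable.
- sku: declared NOT NULL → not nullable.
- rating: CHECK does not forbid NULL (a CHECK constraint passes when its expression is NULL) → nullable.
- name: no NOT NULL constraint applies → nullable.
- discount: UNIQUE does not imply NOT NULL → nullable.
- priority: part of the PRIMARY KEY, which implies NOT NULL → not nullable.

warehouse_id, quantity, currency, carrier, rating, name, discount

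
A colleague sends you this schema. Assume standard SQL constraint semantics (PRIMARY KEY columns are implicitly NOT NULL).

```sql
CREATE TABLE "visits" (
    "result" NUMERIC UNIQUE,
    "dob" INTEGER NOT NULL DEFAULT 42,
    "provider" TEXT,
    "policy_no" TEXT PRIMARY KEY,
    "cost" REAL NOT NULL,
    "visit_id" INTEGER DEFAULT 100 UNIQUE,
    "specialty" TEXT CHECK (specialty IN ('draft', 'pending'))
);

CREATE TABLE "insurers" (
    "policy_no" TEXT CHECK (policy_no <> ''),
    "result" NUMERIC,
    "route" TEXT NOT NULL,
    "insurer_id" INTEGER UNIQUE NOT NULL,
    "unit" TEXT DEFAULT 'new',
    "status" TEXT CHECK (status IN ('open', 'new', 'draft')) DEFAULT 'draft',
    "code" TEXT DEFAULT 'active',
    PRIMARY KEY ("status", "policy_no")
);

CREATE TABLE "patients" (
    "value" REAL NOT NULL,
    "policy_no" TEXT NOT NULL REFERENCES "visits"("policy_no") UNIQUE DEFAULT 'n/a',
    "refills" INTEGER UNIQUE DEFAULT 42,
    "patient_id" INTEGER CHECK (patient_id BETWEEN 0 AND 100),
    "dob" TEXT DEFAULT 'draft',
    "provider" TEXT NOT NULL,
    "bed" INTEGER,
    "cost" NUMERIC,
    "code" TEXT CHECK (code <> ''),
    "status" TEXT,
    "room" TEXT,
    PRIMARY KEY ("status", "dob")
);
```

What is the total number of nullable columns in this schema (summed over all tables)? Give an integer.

visits: 4 nullable (result, provider, visit_id, specialty — PK (policy_no) and explicit NOT NULL columns excluded).
insurers: 3 nullable (result, unit, code — PK (status, policy_no) and explicit NOT NULL columns excluded).
patients: 6 nullable (refills, patient_id, bed, cost, code, room — PK (status, dob) and explicit NOT NULL columns excluded).
Total: 4 + 3 + 6 = 13.

13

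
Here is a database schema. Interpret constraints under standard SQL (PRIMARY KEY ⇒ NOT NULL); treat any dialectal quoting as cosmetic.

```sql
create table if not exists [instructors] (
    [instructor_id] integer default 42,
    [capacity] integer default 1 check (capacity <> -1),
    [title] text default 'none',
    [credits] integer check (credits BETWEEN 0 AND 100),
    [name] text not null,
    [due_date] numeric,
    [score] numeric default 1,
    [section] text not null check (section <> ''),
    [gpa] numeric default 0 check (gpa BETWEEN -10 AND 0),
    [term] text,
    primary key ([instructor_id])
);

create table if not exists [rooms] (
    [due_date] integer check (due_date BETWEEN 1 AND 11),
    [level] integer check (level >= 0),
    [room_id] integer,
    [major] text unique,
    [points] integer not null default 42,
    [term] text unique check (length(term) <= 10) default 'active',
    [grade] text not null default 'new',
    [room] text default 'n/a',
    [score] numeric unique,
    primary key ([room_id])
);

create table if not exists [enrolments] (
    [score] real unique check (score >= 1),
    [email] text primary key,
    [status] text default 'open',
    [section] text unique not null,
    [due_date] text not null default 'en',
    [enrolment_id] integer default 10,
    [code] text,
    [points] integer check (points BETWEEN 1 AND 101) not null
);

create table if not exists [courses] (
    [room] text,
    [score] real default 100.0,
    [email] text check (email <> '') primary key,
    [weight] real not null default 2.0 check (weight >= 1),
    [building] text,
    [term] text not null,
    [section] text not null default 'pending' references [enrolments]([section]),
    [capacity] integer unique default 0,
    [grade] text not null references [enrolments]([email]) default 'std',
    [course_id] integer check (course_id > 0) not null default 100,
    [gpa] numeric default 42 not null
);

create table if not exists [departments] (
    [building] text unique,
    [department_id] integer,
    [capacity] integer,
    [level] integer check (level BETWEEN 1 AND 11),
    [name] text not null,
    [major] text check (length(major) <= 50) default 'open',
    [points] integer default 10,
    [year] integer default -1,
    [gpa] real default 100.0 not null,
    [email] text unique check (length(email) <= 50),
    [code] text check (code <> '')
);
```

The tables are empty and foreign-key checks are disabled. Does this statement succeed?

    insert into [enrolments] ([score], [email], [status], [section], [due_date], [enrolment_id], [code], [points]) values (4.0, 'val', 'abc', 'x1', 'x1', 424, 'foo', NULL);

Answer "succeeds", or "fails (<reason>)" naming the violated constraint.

fails (NOT NULL on points)

points is explicitly set to NULL, but points is declared NOT NULL.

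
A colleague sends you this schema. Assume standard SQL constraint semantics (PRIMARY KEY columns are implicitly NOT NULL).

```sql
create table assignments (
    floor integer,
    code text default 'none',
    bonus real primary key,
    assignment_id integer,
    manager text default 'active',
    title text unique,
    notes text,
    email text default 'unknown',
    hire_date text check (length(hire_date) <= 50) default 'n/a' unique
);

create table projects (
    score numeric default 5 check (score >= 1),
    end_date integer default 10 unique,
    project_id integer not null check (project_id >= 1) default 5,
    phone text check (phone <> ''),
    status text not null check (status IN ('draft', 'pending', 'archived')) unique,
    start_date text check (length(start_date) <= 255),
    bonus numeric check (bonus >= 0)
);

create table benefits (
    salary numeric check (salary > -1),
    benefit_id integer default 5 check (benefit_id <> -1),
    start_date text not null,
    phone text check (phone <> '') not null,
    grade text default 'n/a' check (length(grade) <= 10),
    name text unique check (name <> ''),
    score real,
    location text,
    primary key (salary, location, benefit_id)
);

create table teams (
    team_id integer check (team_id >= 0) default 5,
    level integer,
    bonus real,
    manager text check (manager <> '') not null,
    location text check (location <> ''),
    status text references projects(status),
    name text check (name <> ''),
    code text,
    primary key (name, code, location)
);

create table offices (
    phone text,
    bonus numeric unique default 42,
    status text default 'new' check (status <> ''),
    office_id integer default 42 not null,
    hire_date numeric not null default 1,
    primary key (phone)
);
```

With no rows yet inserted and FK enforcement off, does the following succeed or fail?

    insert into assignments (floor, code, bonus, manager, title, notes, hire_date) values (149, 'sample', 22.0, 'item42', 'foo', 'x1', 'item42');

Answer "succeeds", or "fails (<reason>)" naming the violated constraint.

succeeds

NOT NULL columns: bonus is supplied.
CHECK constraints: 'item42' satisfies (length(hire_date) <= 50).
No constraint is violated.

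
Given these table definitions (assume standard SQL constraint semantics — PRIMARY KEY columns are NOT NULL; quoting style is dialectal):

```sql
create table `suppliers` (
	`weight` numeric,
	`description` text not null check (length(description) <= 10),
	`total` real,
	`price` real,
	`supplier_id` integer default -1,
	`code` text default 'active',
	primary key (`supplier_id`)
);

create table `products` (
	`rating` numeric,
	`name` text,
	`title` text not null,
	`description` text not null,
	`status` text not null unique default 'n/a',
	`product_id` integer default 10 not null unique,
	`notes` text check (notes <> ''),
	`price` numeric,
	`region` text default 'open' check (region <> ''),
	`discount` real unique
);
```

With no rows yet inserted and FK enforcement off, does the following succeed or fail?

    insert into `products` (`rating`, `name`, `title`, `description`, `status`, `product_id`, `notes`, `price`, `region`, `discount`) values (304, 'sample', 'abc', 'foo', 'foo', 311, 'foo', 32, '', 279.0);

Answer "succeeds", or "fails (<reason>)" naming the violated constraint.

fails (CHECK on region)

The value '' for region violates CHECK (region <> '').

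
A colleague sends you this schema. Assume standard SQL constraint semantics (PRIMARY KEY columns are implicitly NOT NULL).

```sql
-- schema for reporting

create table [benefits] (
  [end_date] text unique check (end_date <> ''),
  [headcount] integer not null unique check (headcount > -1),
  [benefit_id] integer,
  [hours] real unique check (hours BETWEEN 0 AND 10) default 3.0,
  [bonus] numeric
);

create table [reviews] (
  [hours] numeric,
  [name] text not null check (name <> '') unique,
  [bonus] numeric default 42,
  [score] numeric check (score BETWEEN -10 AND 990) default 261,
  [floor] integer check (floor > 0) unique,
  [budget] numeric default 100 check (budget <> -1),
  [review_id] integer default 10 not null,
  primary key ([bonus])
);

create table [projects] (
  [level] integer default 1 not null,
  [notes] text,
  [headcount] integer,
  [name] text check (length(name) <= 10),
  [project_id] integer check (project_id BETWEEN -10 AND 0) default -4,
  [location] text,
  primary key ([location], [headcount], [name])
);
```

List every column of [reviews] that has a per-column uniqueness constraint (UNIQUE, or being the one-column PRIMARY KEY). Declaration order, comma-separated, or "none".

name, bonus, floor

- hours: no UNIQUE or single-column PK constraint.
- name: declared UNIQUE → unique.
- bonus: single-column PRIMARY KEY → unique.
- score: no UNIQUE or single-column PK constraint.
- floor: declared UNIQUE → unique.
- budget: no UNIQUE or single-column PK constraint.
- review_id: no UNIQUE or single-column PK constraint.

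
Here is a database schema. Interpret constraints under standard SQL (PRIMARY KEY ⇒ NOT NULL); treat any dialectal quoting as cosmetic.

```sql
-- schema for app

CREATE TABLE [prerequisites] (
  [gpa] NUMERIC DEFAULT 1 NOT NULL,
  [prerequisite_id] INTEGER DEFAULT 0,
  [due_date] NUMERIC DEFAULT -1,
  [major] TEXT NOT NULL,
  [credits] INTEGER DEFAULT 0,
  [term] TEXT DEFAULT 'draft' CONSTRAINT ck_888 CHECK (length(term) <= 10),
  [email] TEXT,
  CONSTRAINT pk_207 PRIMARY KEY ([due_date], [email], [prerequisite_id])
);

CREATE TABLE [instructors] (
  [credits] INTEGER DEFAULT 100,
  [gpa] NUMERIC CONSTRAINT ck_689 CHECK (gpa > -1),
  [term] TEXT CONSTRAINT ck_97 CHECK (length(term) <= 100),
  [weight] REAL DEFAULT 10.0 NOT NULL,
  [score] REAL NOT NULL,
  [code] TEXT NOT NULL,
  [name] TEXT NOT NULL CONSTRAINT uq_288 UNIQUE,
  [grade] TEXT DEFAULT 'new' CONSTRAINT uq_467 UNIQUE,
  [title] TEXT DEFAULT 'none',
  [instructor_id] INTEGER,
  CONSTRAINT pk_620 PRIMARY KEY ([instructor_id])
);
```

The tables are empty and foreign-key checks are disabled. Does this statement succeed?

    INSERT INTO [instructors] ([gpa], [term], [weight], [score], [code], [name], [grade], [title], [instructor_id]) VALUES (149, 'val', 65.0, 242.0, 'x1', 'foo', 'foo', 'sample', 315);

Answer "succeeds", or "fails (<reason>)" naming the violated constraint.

NOT NULL columns: code is supplied; instructor_id is supplied; name is supplied; score is supplied; weight is supplied.
CHECK constraints: 149 satisfies (gpa > -1); 'val' satisfies (length(term) <= 100).
No constraint is violated.

succeeds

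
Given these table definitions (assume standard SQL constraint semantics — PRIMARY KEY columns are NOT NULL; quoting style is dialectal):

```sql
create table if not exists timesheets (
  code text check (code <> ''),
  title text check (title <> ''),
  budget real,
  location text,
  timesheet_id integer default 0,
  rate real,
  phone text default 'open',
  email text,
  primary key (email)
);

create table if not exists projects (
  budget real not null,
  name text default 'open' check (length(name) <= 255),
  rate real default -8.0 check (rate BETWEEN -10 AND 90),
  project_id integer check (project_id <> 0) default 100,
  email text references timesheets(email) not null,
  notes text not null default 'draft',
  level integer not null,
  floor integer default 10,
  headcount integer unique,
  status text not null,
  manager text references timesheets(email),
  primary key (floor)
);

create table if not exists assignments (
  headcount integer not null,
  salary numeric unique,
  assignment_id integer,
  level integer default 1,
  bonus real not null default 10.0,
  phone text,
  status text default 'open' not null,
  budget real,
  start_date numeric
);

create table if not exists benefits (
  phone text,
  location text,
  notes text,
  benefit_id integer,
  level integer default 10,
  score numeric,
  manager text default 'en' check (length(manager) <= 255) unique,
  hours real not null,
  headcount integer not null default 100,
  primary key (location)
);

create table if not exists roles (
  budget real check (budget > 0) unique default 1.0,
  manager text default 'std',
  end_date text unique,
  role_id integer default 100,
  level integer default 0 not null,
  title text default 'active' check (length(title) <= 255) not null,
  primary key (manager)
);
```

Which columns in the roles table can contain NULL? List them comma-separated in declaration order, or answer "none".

- budget: CHECK does not forbid NULL (a CHECK constraint passes when its expression is NULL) → nullable.
- manager: part of the PRIMARY KEY, which implies NOT NULL → not nullable.
- end_date: UNIQUE does not imply NOT NULL → nullable.
- role_id: DEFAULT only fills an omitted column; an explicit NULL is still allowed → nullable.
- level: declared NOT NULL → not nullable.
- title: declared NOT NULL → not nullable.

budget, end_date, role_id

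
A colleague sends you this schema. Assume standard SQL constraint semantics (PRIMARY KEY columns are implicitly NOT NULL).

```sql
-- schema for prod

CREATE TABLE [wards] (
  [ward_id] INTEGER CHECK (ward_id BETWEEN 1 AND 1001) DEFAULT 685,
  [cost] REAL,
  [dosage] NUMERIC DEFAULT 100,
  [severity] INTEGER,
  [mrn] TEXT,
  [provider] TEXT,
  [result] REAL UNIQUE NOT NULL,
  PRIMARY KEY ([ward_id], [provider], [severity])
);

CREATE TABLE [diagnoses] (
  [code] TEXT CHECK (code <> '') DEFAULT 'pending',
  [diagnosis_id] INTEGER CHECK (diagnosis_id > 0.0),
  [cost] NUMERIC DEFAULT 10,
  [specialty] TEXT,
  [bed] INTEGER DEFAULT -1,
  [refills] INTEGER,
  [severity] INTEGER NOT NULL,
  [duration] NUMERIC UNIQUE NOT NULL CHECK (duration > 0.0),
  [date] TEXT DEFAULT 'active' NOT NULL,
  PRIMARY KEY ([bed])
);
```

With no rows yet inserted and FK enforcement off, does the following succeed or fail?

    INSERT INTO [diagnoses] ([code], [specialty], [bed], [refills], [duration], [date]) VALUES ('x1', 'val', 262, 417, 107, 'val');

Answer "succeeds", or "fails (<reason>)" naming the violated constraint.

severity is omitted from the column list and has no DEFAULT, so it would receive NULL.
But severity is declared NOT NULL.

fails (NOT NULL on severity)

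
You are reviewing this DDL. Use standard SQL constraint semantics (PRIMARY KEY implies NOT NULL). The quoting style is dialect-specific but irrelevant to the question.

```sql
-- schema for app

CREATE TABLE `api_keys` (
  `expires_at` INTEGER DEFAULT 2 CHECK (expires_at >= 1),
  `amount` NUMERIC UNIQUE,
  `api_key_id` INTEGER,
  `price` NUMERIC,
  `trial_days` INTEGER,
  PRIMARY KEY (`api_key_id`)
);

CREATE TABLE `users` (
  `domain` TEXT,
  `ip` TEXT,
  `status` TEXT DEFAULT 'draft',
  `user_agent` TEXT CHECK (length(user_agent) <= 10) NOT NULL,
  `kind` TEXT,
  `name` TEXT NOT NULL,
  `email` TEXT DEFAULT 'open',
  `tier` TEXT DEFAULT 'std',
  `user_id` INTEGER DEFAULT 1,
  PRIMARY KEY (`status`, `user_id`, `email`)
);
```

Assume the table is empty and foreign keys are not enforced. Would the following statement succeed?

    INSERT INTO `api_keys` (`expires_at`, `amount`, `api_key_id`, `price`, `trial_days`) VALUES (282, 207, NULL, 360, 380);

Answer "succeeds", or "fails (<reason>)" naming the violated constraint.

fails (NOT NULL on api_key_id)

api_key_id is explicitly set to NULL, but api_key_id is part of the PRIMARY KEY (implied NOT NULL).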